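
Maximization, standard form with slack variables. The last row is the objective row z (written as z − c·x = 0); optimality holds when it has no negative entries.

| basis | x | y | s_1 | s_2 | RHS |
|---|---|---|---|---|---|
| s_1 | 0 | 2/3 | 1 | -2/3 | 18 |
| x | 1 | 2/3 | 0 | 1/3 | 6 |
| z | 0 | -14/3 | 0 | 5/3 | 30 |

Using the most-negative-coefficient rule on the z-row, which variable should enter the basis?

Negative z-row entries: y: -14/3.
The most negative is -14/3 in column y, so y enters.

y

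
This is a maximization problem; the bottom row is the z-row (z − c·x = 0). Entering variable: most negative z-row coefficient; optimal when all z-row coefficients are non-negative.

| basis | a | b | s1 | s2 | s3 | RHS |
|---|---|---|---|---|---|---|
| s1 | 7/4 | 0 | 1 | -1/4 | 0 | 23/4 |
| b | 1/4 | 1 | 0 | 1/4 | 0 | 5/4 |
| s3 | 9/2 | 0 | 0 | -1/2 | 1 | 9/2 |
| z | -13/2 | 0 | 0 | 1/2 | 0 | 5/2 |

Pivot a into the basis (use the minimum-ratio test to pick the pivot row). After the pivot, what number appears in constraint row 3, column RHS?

Ratio test on column a — row 1: (23/4)/(7/4) = 23/7; row 2: (5/4)/(1/4) = 5; row 3: (9/2)/(9/2) = 1. Minimum is 1 at row 3 (s3 leaves); pivot element 9/2.
Divide row 3 by 9/2; eliminate column a from the other rows.
In the new row 3, the RHS entry is the old entry divided by the pivot: (9/2)/(9/2) = 1.

1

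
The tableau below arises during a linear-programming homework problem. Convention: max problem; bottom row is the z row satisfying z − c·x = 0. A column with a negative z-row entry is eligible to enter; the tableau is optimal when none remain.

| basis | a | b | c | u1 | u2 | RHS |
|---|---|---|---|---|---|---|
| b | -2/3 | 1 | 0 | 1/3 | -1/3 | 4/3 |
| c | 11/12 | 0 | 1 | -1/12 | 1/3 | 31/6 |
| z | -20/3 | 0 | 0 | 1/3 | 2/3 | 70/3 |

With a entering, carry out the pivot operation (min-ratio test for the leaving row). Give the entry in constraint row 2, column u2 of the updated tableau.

4/11

Ratio test on column a — row 1: entry -2/3 ≤ 0; row 2: (31/6)/(11/12) = 62/11. Minimum is 62/11 at row 2 (c leaves); pivot element 11/12.
Divide row 2 by 11/12; eliminate column a from the other rows.
In the new row 2, the u2 entry is the old entry divided by the pivot: (1/3)/(11/12) = 4/11.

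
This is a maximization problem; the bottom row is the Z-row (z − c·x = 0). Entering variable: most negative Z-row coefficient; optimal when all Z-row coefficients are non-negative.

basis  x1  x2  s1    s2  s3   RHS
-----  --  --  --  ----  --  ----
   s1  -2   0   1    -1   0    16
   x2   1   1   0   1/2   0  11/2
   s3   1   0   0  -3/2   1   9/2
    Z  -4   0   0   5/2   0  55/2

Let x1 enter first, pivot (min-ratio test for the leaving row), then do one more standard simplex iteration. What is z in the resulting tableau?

189/4

Ratio test on column x1 — row 1: entry -2 ≤ 0; row 2: (11/2)/1 = 11/2; row 3: (9/2)/1 = 9/2. Minimum is 9/2 at row 3 (s3 leaves); pivot element 1.
Pivot on row 3; the Z-row RHS becomes 55/2 − (-4)·(9/2) = 91/2.
Next entering variable (most negative Z-row entry -7/2): s2.
Ratio test on column s2 — row 1: entry -4 ≤ 0; row 2: 1/2 = 1/2; row 3: entry -3/2 ≤ 0. Minimum is 1/2 at row 2 (x2 leaves); pivot element 2.
After the second pivot the Z-row RHS is 91/2 − (-7/2)·(1/2) = 189/4.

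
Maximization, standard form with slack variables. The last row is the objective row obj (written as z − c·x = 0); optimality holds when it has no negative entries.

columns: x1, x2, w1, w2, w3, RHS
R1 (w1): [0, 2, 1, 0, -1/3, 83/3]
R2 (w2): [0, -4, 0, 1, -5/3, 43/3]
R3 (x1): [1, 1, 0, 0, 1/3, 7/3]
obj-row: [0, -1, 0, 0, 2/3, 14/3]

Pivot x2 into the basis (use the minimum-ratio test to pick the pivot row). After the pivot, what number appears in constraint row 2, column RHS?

Ratio test on column x2 — row 1: (83/3)/2 = 83/6; row 2: entry -4 ≤ 0; row 3: (7/3)/1 = 7/3. Minimum is 7/3 at row 3 (x1 leaves); pivot element 1.
Divide row 3 by 1; eliminate column x2 from the other rows.
Row 2 update in column RHS: 43/3 − (-4)·(7/3) = 71/3.

71/3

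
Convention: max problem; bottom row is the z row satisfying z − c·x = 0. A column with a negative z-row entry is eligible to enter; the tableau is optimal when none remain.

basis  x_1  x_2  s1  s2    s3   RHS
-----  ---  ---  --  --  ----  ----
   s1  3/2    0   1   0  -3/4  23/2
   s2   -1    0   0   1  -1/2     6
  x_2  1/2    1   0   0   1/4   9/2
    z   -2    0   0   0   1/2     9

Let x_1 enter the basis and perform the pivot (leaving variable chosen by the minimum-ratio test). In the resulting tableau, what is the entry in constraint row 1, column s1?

2/3

Ratio test on column x_1 — row 1: (23/2)/(3/2) = 23/3; row 2: entry -1 ≤ 0; row 3: (9/2)/(1/2) = 9. Minimum is 23/3 at row 1 (s1 leaves); pivot element 3/2.
Divide row 1 by 3/2; eliminate column x_1 from the other rows.
In the new row 1, the s1 entry is the old entry divided by the pivot: 1/(3/2) = 2/3.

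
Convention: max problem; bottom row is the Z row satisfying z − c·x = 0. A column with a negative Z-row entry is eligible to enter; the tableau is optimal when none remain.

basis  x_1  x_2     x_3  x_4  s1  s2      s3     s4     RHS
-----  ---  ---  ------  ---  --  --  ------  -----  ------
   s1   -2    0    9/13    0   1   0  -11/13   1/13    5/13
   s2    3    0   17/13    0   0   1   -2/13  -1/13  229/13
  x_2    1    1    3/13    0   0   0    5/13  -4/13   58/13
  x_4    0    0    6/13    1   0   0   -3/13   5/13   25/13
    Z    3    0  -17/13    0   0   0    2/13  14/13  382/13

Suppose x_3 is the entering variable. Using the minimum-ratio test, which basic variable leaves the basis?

s1

Column x_3 entries and ratios — s1: (5/13)/(9/13) = 5/9; s2: (229/13)/(17/13) = 229/17; x_2: (58/13)/(3/13) = 58/3; x_4: (25/13)/(6/13) = 25/6.
Smallest ratio is 5/9 in the row of s1, so s1 leaves.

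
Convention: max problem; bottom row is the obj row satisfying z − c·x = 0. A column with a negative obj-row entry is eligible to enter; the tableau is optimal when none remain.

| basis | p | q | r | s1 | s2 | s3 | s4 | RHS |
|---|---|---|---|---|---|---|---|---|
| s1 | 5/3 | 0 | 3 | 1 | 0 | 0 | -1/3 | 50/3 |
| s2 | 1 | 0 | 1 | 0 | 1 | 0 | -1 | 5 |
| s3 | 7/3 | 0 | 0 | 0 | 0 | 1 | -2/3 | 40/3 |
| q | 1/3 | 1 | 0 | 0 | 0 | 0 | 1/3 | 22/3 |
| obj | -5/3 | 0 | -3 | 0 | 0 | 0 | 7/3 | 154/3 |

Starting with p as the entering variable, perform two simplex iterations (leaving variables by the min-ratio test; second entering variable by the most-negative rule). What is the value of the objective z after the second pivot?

199/3

Ratio test on column p — row 1: (50/3)/(5/3) = 10; row 2: 5/1 = 5; row 3: (40/3)/(7/3) = 40/7; row 4: (22/3)/(1/3) = 22. Minimum is 5 at row 2 (s2 leaves); pivot element 1.
Pivot on row 2; the obj-row RHS becomes 154/3 − (-5/3)·5 = 179/3.
Next entering variable (most negative obj-row entry -4/3): r.
Ratio test on column r — row 1: (25/3)/(4/3) = 25/4; row 2: 5/1 = 5; row 3: entry -7/3 ≤ 0; row 4: entry -1/3 ≤ 0. Minimum is 5 at row 2 (p leaves); pivot element 1.
After the second pivot the obj-row RHS is 179/3 − (-4/3)·5 = 199/3.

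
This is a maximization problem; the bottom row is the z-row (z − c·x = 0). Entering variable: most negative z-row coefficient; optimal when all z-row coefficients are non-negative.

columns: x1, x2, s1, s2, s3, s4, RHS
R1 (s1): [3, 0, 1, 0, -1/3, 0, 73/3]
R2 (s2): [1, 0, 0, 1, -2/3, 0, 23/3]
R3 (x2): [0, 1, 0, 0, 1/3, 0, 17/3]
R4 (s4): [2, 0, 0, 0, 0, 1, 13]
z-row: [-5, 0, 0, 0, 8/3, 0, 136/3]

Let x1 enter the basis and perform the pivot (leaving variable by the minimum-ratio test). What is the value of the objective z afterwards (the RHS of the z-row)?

467/6

Ratio test on column x1 — row 1: (73/3)/3 = 73/9; row 2: (23/3)/1 = 23/3; row 3: entry 0 ≤ 0; row 4: 13/2 = 13/2. Minimum is 13/2 at row 4 (s4 leaves); pivot element 2.
Pivot on row 4; the z-row RHS becomes 136/3 − (-5)·(13/2) = 467/6.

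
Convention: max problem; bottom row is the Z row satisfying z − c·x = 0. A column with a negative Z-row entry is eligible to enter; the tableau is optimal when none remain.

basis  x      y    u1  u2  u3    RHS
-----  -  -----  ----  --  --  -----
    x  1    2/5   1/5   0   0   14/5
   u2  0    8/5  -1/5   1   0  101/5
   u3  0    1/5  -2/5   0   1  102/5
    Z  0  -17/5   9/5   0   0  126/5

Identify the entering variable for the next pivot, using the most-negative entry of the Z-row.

Negative Z-row entries: y: -17/5.
The most negative is -17/5 in column y, so y enters.

y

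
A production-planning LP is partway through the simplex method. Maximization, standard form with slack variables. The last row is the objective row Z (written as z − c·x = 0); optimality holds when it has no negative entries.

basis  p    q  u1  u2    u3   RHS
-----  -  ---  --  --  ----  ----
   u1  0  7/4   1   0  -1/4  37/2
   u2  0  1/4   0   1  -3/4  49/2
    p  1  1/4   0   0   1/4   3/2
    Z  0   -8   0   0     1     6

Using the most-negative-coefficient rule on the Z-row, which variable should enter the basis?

Negative Z-row entries: q: -8.
The most negative is -8 in column q, so q enters.

q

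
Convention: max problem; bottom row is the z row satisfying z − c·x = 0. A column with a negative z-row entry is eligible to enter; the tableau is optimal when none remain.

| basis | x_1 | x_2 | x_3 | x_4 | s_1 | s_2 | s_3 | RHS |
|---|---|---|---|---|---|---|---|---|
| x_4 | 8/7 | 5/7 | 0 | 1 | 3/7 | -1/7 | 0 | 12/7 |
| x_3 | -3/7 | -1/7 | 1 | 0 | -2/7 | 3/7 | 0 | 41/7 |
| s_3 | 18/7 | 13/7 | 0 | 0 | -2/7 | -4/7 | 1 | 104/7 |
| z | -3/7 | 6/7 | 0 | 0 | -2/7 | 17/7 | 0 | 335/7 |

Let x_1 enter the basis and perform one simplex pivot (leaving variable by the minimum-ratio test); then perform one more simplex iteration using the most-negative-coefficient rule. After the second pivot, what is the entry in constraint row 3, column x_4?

Ratio test on column x_1 — row 1: (12/7)/(8/7) = 3/2; row 2: entry -3/7 ≤ 0; row 3: (104/7)/(18/7) = 52/9. Minimum is 3/2 at row 1 (x_4 leaves); pivot element 8/7.
Divide row 1 by 8/7; eliminate column x_1 from the other rows.
Second iteration: most negative z-row entry is -1/8 in column s_1, so s_1 enters.
Ratio test on column s_1 — row 1: (3/2)/(3/8) = 4; row 2: entry -1/8 ≤ 0; row 3: entry -5/4 ≤ 0. Minimum is 4 at row 1 (x_1 leaves); pivot element 3/8.
Divide row 1 by 3/8; eliminate column s_1 from the other rows.
After both pivots, the entry at constraint row 3, column x_4 is 2/3.

2/3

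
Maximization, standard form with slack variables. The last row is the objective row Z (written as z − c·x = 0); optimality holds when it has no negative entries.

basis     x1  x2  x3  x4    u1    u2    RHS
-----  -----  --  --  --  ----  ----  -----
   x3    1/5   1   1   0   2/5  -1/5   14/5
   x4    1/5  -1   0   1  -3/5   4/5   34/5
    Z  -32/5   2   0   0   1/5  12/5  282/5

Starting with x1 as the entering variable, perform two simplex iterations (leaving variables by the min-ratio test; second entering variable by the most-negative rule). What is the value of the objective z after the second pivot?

Ratio test on column x1 — row 1: (14/5)/(1/5) = 14; row 2: (34/5)/(1/5) = 34. Minimum is 14 at row 1 (x3 leaves); pivot element 1/5.
Pivot on row 1; the Z-row RHS becomes 282/5 − (-32/5)·14 = 146.
Next entering variable (most negative Z-row entry -4): u2.
Ratio test on column u2 — row 1: entry -1 ≤ 0; row 2: 4/1 = 4. Minimum is 4 at row 2 (x4 leaves); pivot element 1.
After the second pivot the Z-row RHS is 146 − (-4)·4 = 162.

162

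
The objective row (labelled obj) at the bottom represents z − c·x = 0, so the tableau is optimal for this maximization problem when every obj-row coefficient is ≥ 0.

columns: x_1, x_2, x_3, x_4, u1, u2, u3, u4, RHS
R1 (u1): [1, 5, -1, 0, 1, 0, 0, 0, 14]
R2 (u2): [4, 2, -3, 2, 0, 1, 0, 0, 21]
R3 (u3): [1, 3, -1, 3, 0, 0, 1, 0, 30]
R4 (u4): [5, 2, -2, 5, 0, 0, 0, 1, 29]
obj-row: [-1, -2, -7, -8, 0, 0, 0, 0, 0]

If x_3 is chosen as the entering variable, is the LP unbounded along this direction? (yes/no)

yes

Every constraint-row entry in column x_3 is ≤ 0, so increasing x_3 is unbounded.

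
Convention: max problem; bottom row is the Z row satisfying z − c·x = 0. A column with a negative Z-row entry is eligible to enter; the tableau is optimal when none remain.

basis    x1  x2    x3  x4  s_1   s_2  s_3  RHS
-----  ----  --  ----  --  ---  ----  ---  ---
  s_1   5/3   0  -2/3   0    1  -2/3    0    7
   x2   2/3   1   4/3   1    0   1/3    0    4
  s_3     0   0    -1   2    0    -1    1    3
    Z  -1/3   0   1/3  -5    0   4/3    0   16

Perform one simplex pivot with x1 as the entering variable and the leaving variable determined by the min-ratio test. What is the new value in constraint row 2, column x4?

Ratio test on column x1 — row 1: 7/(5/3) = 21/5; row 2: 4/(2/3) = 6; row 3: entry 0 ≤ 0. Minimum is 21/5 at row 1 (s_1 leaves); pivot element 5/3.
Divide row 1 by 5/3; eliminate column x1 from the other rows.
Row 2 update in column x4: 1 − (2/3)·0 = 1.

1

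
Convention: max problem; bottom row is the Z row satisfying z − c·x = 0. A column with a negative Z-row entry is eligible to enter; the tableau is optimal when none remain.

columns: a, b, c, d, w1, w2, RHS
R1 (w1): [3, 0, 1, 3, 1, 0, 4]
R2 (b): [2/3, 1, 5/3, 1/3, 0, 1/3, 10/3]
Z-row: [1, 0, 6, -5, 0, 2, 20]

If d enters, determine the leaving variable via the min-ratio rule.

Column d entries and ratios — w1: 4/3 = 4/3; b: (10/3)/(1/3) = 10.
Smallest ratio is 4/3 in the row of w1, so w1 leaves.

w1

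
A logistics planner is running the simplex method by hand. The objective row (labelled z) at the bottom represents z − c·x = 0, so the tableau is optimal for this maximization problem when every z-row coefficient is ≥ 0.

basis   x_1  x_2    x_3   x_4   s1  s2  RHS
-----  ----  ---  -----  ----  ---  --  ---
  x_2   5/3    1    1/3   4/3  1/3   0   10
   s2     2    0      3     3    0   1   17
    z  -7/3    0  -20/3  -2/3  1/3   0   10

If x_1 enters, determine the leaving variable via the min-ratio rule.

x_2

Column x_1 entries and ratios — x_2: 10/(5/3) = 6; s2: 17/2 = 17/2.
Smallest ratio is 6 in the row of x_2, so x_2 leaves.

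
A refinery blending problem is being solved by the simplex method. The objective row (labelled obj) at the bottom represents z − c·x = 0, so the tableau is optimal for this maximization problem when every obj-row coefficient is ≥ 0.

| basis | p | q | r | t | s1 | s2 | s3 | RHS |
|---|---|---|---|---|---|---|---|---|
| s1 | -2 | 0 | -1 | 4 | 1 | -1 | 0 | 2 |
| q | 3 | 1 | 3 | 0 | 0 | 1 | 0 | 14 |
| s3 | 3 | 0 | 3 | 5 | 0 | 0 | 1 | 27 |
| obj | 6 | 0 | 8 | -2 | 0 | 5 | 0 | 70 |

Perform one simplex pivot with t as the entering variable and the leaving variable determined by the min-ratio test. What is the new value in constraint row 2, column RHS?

Ratio test on column t — row 1: 2/4 = 1/2; row 2: entry 0 ≤ 0; row 3: 27/5 = 27/5. Minimum is 1/2 at row 1 (s1 leaves); pivot element 4.
Divide row 1 by 4; eliminate column t from the other rows.
Row 2 update in column RHS: 14 − 0·(1/2) = 14.

14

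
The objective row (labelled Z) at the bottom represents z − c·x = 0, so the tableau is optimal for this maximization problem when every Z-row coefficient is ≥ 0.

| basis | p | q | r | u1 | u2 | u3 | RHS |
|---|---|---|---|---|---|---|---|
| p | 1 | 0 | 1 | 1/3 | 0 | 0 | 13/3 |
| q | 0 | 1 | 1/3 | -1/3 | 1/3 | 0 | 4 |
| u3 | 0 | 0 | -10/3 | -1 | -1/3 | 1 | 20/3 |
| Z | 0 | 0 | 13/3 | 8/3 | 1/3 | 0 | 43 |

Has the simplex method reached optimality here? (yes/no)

Every Z-row coefficient is ≥ 0, so the tableau is optimal.

yes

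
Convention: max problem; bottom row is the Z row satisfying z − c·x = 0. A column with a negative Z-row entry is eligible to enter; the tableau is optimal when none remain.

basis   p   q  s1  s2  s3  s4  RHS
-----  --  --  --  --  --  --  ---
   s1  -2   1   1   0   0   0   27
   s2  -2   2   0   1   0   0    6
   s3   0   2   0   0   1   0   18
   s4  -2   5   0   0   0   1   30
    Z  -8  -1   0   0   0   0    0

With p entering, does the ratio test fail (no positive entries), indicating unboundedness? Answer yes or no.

yes

Every constraint-row entry in column p is ≤ 0, so increasing p is unbounded.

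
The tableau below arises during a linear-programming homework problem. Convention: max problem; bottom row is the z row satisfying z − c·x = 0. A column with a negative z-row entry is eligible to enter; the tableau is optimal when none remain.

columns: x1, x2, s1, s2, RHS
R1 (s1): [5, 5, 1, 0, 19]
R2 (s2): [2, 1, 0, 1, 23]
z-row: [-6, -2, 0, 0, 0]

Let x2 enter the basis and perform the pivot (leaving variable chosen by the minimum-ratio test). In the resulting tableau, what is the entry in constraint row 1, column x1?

1

Ratio test on column x2 — row 1: 19/5 = 19/5; row 2: 23/1 = 23. Minimum is 19/5 at row 1 (s1 leaves); pivot element 5.
Divide row 1 by 5; eliminate column x2 from the other rows.
In the new row 1, the x1 entry is the old entry divided by the pivot: 5/5 = 1.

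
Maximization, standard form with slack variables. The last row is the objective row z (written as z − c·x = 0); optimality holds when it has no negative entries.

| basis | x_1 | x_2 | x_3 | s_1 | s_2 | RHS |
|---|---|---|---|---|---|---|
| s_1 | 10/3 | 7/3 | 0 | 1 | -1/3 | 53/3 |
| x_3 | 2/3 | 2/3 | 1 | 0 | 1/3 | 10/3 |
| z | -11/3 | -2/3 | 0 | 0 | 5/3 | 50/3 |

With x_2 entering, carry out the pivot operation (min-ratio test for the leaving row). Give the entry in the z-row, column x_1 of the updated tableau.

-3

Ratio test on column x_2 — row 1: (53/3)/(7/3) = 53/7; row 2: (10/3)/(2/3) = 5. Minimum is 5 at row 2 (x_3 leaves); pivot element 2/3.
Divide row 2 by 2/3; eliminate column x_2 from the other rows.
z-row update in column x_1: -11/3 − (-2/3)·1 = -3.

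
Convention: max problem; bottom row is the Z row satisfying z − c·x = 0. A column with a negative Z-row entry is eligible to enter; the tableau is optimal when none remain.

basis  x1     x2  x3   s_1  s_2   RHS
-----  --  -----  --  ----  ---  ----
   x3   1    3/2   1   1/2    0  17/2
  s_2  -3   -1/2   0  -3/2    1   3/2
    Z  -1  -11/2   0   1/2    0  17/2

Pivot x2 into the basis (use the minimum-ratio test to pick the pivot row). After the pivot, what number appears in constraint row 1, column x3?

Ratio test on column x2 — row 1: (17/2)/(3/2) = 17/3; row 2: entry -1/2 ≤ 0. Minimum is 17/3 at row 1 (x3 leaves); pivot element 3/2.
Divide row 1 by 3/2; eliminate column x2 from the other rows.
In the new row 1, the x3 entry is the old entry divided by the pivot: 1/(3/2) = 2/3.

2/3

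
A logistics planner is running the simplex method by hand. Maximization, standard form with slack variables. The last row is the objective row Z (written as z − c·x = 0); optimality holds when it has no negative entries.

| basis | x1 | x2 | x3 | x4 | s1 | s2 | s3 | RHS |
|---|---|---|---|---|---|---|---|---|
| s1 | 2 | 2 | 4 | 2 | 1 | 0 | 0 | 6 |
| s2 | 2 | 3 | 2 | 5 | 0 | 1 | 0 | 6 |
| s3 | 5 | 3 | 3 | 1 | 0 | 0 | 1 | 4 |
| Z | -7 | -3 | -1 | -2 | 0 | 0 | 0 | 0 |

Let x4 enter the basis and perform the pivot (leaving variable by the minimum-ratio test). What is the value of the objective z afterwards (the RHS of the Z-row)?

Ratio test on column x4 — row 1: 6/2 = 3; row 2: 6/5 = 6/5; row 3: 4/1 = 4. Minimum is 6/5 at row 2 (s2 leaves); pivot element 5.
Pivot on row 2; the Z-row RHS becomes 0 − (-2)·(6/5) = 12/5.

12/5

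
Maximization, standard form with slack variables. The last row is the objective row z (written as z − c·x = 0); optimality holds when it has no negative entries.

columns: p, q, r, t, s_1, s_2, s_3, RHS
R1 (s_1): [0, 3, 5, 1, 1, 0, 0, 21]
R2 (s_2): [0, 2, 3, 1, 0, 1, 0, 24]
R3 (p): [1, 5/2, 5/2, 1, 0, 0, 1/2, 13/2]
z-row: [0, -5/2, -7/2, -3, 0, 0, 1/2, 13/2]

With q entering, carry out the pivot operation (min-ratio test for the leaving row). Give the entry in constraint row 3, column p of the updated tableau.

Ratio test on column q — row 1: 21/3 = 7; row 2: 24/2 = 12; row 3: (13/2)/(5/2) = 13/5. Minimum is 13/5 at row 3 (p leaves); pivot element 5/2.
Divide row 3 by 5/2; eliminate column q from the other rows.
In the new row 3, the p entry is the old entry divided by the pivot: 1/(5/2) = 2/5.

2/5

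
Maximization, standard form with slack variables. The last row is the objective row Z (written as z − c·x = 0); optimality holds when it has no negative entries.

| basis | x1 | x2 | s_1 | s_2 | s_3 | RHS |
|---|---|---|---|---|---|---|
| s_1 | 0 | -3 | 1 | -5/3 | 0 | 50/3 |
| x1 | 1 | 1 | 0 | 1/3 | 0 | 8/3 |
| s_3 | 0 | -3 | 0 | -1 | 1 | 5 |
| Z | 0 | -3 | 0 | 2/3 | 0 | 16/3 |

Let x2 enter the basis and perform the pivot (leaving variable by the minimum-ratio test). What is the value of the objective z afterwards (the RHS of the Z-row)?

Ratio test on column x2 — row 1: entry -3 ≤ 0; row 2: (8/3)/1 = 8/3; row 3: entry -3 ≤ 0. Minimum is 8/3 at row 2 (x1 leaves); pivot element 1.
Pivot on row 2; the Z-row RHS becomes 16/3 − (-3)·(8/3) = 40/3.

40/3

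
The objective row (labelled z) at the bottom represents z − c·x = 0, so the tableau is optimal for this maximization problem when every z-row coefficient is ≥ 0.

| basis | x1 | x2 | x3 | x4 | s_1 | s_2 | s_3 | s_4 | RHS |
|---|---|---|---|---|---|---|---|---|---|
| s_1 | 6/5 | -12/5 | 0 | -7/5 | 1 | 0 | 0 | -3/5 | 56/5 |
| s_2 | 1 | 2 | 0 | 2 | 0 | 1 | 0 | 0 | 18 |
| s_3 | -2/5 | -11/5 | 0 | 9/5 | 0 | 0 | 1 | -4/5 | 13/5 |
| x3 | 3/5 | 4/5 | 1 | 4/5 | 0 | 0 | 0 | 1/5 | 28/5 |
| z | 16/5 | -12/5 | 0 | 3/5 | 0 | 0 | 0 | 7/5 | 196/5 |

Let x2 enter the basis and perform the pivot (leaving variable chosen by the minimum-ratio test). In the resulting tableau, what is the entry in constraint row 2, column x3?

-5/2

Ratio test on column x2 — row 1: entry -12/5 ≤ 0; row 2: 18/2 = 9; row 3: entry -11/5 ≤ 0; row 4: (28/5)/(4/5) = 7. Minimum is 7 at row 4 (x3 leaves); pivot element 4/5.
Divide row 4 by 4/5; eliminate column x2 from the other rows.
Row 2 update in column x3: 0 − 2·(5/4) = -5/2.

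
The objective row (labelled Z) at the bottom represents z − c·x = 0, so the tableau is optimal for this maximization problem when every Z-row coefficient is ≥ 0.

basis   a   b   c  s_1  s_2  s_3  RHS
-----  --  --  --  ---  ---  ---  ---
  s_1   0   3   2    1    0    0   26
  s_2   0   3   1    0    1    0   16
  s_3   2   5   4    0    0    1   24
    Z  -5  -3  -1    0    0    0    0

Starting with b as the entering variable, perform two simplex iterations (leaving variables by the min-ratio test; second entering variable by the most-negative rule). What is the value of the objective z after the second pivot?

60

Ratio test on column b — row 1: 26/3 = 26/3; row 2: 16/3 = 16/3; row 3: 24/5 = 24/5. Minimum is 24/5 at row 3 (s_3 leaves); pivot element 5.
Pivot on row 3; the Z-row RHS becomes 0 − (-3)·(24/5) = 72/5.
Next entering variable (most negative Z-row entry -19/5): a.
Ratio test on column a — row 1: entry -6/5 ≤ 0; row 2: entry -6/5 ≤ 0; row 3: (24/5)/(2/5) = 12. Minimum is 12 at row 3 (b leaves); pivot element 2/5.
After the second pivot the Z-row RHS is 72/5 − (-19/5)·12 = 60.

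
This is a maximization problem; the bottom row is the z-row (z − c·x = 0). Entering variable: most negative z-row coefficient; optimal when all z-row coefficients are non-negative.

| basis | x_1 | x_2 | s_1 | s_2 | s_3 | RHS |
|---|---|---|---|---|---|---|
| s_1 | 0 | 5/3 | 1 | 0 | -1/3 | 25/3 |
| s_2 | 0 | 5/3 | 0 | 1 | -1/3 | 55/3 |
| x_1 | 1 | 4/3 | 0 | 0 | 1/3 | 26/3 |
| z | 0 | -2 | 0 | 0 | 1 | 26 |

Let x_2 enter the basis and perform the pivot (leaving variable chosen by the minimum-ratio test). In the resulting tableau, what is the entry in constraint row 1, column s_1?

3/5

Ratio test on column x_2 — row 1: (25/3)/(5/3) = 5; row 2: (55/3)/(5/3) = 11; row 3: (26/3)/(4/3) = 13/2. Minimum is 5 at row 1 (s_1 leaves); pivot element 5/3.
Divide row 1 by 5/3; eliminate column x_2 from the other rows.
In the new row 1, the s_1 entry is the old entry divided by the pivot: 1/(5/3) = 3/5.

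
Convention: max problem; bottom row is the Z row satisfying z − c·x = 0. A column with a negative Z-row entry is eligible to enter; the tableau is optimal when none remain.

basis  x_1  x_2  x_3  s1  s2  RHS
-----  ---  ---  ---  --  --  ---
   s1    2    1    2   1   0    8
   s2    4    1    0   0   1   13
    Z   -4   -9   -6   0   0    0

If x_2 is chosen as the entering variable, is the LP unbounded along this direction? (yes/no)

Column x_2 has positive entries in row(s) 1, 2, so the ratio test bounds it — not unbounded.

no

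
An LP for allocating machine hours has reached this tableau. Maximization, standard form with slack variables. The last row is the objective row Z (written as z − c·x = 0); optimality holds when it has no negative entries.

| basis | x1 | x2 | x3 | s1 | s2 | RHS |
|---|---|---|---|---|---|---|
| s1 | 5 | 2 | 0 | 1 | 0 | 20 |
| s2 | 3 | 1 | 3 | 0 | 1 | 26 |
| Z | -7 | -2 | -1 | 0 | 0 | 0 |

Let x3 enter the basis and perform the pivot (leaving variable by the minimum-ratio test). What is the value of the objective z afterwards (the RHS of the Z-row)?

26/3

Ratio test on column x3 — row 1: entry 0 ≤ 0; row 2: 26/3 = 26/3. Minimum is 26/3 at row 2 (s2 leaves); pivot element 3.
Pivot on row 2; the Z-row RHS becomes 0 − (-1)·(26/3) = 26/3.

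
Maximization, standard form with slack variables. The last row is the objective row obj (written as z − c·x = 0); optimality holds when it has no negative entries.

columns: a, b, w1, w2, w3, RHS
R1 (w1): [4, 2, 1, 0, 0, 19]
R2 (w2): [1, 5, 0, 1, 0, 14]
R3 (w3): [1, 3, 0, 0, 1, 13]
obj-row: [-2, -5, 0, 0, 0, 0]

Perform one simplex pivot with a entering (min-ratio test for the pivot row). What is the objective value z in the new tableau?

19/2

Ratio test on column a — row 1: 19/4 = 19/4; row 2: 14/1 = 14; row 3: 13/1 = 13. Minimum is 19/4 at row 1 (w1 leaves); pivot element 4.
Pivot on row 1; the obj-row RHS becomes 0 − (-2)·(19/4) = 19/2.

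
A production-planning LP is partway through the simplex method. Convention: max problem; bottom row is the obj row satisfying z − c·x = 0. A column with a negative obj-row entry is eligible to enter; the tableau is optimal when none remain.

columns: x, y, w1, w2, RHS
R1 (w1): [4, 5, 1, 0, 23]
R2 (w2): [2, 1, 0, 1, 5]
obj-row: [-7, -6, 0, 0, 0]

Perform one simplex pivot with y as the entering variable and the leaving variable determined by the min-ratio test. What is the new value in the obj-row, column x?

Ratio test on column y — row 1: 23/5 = 23/5; row 2: 5/1 = 5. Minimum is 23/5 at row 1 (w1 leaves); pivot element 5.
Divide row 1 by 5; eliminate column y from the other rows.
obj-row update in column x: -7 − (-6)·(4/5) = -11/5.

-11/5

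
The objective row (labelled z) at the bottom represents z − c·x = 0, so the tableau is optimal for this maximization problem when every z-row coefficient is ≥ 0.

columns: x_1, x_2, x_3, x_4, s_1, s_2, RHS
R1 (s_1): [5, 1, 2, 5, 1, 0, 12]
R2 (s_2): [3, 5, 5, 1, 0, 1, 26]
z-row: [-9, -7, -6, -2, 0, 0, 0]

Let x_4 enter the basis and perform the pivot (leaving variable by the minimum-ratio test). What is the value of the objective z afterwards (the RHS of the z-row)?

24/5

Ratio test on column x_4 — row 1: 12/5 = 12/5; row 2: 26/1 = 26. Minimum is 12/5 at row 1 (s_1 leaves); pivot element 5.
Pivot on row 1; the z-row RHS becomes 0 − (-2)·(12/5) = 24/5.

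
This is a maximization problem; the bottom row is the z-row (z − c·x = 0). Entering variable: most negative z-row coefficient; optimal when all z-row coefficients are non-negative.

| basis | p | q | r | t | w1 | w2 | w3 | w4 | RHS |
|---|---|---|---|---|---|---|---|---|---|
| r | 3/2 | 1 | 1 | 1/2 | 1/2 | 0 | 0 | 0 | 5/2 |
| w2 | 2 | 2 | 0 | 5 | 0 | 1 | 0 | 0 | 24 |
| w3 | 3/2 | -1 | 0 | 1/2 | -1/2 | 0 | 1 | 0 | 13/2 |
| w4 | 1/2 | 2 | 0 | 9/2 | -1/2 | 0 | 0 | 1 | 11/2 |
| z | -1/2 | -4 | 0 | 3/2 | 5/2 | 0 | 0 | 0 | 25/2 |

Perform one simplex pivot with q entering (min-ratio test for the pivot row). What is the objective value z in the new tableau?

Ratio test on column q — row 1: (5/2)/1 = 5/2; row 2: 24/2 = 12; row 3: entry -1 ≤ 0; row 4: (11/2)/2 = 11/4. Minimum is 5/2 at row 1 (r leaves); pivot element 1.
Pivot on row 1; the z-row RHS becomes 25/2 − (-4)·(5/2) = 45/2.

45/2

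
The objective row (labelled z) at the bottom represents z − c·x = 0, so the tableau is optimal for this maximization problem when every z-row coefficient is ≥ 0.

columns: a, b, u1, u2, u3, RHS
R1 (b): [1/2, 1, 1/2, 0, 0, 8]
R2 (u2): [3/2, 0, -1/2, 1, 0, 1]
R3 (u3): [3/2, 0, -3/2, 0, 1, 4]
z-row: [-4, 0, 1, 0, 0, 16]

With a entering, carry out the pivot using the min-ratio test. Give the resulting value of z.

Ratio test on column a — row 1: 8/(1/2) = 16; row 2: 1/(3/2) = 2/3; row 3: 4/(3/2) = 8/3. Minimum is 2/3 at row 2 (u2 leaves); pivot element 3/2.
Pivot on row 2; the z-row RHS becomes 16 − (-4)·(2/3) = 56/3.

56/3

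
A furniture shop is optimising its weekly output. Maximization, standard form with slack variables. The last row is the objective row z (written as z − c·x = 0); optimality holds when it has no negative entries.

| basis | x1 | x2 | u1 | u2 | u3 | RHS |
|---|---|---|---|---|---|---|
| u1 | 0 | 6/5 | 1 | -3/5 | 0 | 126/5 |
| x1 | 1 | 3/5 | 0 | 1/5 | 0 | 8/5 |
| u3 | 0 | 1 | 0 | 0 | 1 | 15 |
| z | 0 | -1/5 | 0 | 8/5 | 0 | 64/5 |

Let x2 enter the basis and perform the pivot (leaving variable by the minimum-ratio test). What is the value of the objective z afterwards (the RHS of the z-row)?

40/3

Ratio test on column x2 — row 1: (126/5)/(6/5) = 21; row 2: (8/5)/(3/5) = 8/3; row 3: 15/1 = 15. Minimum is 8/3 at row 2 (x1 leaves); pivot element 3/5.
Pivot on row 2; the z-row RHS becomes 64/5 − (-1/5)·(8/3) = 40/3.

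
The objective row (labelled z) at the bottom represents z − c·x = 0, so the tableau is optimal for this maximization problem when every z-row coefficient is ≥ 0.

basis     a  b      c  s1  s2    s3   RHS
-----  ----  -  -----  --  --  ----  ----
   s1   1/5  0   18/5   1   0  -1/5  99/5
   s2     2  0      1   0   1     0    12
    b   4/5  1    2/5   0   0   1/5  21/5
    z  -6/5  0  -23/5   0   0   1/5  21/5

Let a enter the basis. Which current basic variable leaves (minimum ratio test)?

Column a entries and ratios — s1: (99/5)/(1/5) = 99; s2: 12/2 = 6; b: (21/5)/(4/5) = 21/4.
Smallest ratio is 21/4 in the row of b, so b leaves.

b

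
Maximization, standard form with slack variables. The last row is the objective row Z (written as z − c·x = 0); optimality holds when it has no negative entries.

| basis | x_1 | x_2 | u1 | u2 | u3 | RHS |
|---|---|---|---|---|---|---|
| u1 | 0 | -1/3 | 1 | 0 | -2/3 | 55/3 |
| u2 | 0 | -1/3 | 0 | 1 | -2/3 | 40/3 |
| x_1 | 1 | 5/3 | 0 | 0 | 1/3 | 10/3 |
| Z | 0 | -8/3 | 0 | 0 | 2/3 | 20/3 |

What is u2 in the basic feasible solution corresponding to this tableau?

u2 is basic (row 2); its value is the RHS of that row, 40/3.

40/3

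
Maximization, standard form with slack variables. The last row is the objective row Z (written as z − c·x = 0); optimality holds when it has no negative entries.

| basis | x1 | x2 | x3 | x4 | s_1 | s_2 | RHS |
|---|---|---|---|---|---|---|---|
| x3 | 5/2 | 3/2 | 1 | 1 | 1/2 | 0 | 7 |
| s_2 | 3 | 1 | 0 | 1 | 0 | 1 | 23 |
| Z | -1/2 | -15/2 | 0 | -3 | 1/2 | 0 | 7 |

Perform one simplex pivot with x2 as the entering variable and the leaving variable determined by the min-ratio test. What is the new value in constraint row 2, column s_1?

-1/3

Ratio test on column x2 — row 1: 7/(3/2) = 14/3; row 2: 23/1 = 23. Minimum is 14/3 at row 1 (x3 leaves); pivot element 3/2.
Divide row 1 by 3/2; eliminate column x2 from the other rows.
Row 2 update in column s_1: 0 − 1·(1/3) = -1/3.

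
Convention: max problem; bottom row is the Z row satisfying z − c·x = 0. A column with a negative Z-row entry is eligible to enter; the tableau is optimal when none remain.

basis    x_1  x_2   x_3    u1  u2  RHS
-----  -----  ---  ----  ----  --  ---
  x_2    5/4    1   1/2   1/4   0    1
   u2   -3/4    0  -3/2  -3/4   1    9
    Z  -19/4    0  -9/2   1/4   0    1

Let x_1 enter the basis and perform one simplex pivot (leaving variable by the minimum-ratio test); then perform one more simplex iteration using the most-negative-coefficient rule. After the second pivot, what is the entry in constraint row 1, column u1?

1/2

Ratio test on column x_1 — row 1: 1/(5/4) = 4/5; row 2: entry -3/4 ≤ 0. Minimum is 4/5 at row 1 (x_2 leaves); pivot element 5/4.
Divide row 1 by 5/4; eliminate column x_1 from the other rows.
Second iteration: most negative Z-row entry is -13/5 in column x_3, so x_3 enters.
Ratio test on column x_3 — row 1: (4/5)/(2/5) = 2; row 2: entry -6/5 ≤ 0. Minimum is 2 at row 1 (x_1 leaves); pivot element 2/5.
Divide row 1 by 2/5; eliminate column x_3 from the other rows.
After both pivots, the entry at constraint row 1, column u1 is 1/2.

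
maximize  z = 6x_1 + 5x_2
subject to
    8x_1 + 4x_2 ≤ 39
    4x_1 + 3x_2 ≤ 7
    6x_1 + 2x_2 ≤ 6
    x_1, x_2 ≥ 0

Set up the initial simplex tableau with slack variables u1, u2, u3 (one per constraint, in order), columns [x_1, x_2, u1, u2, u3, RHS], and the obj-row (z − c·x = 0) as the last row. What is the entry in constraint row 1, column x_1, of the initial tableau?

8

Constraint 1 has coefficient 8 on x_1.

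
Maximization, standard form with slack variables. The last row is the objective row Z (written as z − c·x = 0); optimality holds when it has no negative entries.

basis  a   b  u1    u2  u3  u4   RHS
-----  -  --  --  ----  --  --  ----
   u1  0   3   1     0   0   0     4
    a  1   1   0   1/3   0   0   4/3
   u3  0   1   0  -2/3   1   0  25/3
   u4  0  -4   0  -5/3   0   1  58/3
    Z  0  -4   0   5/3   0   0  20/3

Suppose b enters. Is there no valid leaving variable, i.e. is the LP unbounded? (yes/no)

Column b has positive entries in row(s) 1, 2, 3, so the ratio test bounds it — not unbounded.

no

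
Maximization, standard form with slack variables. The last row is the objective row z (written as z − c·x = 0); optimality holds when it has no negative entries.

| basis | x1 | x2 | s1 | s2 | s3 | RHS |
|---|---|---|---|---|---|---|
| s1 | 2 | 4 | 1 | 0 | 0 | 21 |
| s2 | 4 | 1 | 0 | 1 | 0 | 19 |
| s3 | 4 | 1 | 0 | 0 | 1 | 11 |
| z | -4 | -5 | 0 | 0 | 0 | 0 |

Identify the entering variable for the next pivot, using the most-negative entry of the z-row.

x2

Negative z-row entries: x1: -4, x2: -5.
The most negative is -5 in column x2, so x2 enters.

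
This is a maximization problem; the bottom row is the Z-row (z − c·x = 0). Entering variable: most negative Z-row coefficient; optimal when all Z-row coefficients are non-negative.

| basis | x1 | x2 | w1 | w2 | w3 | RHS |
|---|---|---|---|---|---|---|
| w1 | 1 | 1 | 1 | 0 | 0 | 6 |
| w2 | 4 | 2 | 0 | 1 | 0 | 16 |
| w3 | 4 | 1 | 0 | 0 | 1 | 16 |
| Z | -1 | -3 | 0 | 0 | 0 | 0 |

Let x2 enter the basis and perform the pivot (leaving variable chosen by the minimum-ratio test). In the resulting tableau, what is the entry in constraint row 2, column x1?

2

Ratio test on column x2 — row 1: 6/1 = 6; row 2: 16/2 = 8; row 3: 16/1 = 16. Minimum is 6 at row 1 (w1 leaves); pivot element 1.
Divide row 1 by 1; eliminate column x2 from the other rows.
Row 2 update in column x1: 4 − 2·1 = 2.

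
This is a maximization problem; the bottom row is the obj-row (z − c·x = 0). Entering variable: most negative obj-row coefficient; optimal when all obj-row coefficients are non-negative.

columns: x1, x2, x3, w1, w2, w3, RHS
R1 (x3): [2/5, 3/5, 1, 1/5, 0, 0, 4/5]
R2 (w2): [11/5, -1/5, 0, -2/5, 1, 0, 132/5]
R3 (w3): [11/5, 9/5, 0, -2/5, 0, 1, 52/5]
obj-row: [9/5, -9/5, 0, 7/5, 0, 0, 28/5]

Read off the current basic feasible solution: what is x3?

x3 is basic (row 1); its value is the RHS of that row, 4/5.

4/5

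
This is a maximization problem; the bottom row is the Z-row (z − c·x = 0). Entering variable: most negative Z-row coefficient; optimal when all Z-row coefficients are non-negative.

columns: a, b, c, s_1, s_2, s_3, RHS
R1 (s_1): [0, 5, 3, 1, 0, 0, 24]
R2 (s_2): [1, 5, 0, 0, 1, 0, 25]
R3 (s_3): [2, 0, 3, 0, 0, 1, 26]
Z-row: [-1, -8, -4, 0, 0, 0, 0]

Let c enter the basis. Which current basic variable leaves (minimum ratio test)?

s_1

Column c entries and ratios — s_1: 24/3 = 8; s_2: 0 ≤ 0, skip; s_3: 26/3 = 26/3.
Smallest ratio is 8 in the row of s_1, so s_1 leaves.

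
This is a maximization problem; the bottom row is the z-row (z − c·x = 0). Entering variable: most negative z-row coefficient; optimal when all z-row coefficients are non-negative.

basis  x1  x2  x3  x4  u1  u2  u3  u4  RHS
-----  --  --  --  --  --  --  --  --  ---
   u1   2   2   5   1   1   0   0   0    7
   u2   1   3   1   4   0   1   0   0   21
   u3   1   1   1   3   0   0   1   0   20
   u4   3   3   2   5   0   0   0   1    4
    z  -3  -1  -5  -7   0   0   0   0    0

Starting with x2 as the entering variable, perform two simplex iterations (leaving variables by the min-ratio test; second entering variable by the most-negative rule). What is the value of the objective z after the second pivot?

Ratio test on column x2 — row 1: 7/2 = 7/2; row 2: 21/3 = 7; row 3: 20/1 = 20; row 4: 4/3 = 4/3. Minimum is 4/3 at row 4 (u4 leaves); pivot element 3.
Pivot on row 4; the z-row RHS becomes 0 − (-1)·(4/3) = 4/3.
Next entering variable (most negative z-row entry -16/3): x4.
Ratio test on column x4 — row 1: entry -7/3 ≤ 0; row 2: entry -1 ≤ 0; row 3: (56/3)/(4/3) = 14; row 4: (4/3)/(5/3) = 4/5. Minimum is 4/5 at row 4 (x2 leaves); pivot element 5/3.
After the second pivot the z-row RHS is 4/3 − (-16/3)·(4/5) = 28/5.

28/5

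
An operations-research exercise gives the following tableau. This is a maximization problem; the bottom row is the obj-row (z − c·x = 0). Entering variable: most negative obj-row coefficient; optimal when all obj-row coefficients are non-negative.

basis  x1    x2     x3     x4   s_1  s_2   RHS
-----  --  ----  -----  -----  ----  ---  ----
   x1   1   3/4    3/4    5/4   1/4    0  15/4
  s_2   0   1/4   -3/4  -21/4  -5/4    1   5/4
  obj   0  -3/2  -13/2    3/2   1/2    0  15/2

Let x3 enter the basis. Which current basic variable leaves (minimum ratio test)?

x1

Column x3 entries and ratios — x1: (15/4)/(3/4) = 5; s_2: -3/4 ≤ 0, skip.
Smallest ratio is 5 in the row of x1, so x1 leaves.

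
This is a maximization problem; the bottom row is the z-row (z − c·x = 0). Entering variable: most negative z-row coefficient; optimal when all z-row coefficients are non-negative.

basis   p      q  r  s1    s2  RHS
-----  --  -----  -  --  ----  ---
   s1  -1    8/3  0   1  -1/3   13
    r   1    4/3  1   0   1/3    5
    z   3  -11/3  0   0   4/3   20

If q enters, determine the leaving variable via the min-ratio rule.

Column q entries and ratios — s1: 13/(8/3) = 39/8; r: 5/(4/3) = 15/4.
Smallest ratio is 15/4 in the row of r, so r leaves.

r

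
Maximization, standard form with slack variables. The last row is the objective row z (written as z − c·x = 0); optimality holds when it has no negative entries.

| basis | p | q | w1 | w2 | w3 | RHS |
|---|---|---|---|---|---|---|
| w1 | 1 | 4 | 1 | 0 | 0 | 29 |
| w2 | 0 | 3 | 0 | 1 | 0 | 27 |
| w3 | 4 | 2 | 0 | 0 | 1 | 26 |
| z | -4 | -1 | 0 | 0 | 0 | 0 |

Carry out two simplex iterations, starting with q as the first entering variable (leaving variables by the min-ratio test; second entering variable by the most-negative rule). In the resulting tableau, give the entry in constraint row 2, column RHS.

54/7

Ratio test on column q — row 1: 29/4 = 29/4; row 2: 27/3 = 9; row 3: 26/2 = 13. Minimum is 29/4 at row 1 (w1 leaves); pivot element 4.
Divide row 1 by 4; eliminate column q from the other rows.
Second iteration: most negative z-row entry is -15/4 in column p, so p enters.
Ratio test on column p — row 1: (29/4)/(1/4) = 29; row 2: entry -3/4 ≤ 0; row 3: (23/2)/(7/2) = 23/7. Minimum is 23/7 at row 3 (w3 leaves); pivot element 7/2.
Divide row 3 by 7/2; eliminate column p from the other rows.
After both pivots, the entry at constraint row 2, column RHS is 54/7.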